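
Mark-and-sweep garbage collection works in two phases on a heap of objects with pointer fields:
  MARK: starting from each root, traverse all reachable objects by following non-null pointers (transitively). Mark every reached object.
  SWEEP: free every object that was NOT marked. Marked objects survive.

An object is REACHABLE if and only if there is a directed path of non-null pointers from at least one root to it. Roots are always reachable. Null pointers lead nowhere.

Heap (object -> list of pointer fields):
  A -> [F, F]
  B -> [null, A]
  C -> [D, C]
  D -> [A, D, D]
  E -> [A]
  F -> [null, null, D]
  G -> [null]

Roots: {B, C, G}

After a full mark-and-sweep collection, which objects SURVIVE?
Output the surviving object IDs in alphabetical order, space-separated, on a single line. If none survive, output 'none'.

Roots: B C G
Mark B: refs=null A, marked=B
Mark C: refs=D C, marked=B C
Mark G: refs=null, marked=B C G
Mark A: refs=F F, marked=A B C G
Mark D: refs=A D D, marked=A B C D G
Mark F: refs=null null D, marked=A B C D F G
Unmarked (collected): E

Answer: A B C D F G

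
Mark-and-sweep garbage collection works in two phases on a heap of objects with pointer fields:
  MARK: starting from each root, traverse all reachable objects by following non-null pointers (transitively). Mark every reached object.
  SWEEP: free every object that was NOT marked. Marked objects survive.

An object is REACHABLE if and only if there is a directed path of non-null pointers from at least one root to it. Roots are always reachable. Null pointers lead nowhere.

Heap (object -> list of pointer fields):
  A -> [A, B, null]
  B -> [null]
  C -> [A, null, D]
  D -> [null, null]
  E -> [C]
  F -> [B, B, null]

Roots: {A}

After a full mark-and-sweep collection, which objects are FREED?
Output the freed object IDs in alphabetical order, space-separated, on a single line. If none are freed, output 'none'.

Answer: C D E F

Derivation:
Roots: A
Mark A: refs=A B null, marked=A
Mark B: refs=null, marked=A B
Unmarked (collected): C D E F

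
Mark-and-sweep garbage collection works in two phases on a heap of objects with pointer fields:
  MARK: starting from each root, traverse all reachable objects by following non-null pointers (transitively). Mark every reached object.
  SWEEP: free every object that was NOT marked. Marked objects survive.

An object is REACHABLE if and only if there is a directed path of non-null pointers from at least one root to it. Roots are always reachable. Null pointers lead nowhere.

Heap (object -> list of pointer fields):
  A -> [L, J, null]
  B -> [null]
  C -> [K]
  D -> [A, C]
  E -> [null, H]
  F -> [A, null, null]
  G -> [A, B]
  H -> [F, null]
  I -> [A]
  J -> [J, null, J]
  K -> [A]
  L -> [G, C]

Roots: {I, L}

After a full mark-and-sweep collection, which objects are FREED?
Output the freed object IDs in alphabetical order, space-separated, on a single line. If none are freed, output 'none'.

Answer: D E F H

Derivation:
Roots: I L
Mark I: refs=A, marked=I
Mark L: refs=G C, marked=I L
Mark A: refs=L J null, marked=A I L
Mark G: refs=A B, marked=A G I L
Mark C: refs=K, marked=A C G I L
Mark J: refs=J null J, marked=A C G I J L
Mark B: refs=null, marked=A B C G I J L
Mark K: refs=A, marked=A B C G I J K L
Unmarked (collected): D E F H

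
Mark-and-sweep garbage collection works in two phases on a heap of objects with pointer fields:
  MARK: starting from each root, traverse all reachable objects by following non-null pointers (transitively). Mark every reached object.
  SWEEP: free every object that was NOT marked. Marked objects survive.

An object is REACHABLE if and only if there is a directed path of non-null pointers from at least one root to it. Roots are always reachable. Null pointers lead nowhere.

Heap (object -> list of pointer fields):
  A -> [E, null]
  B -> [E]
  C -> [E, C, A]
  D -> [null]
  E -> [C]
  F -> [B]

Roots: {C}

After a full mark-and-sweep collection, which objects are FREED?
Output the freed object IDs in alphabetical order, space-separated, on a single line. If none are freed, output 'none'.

Roots: C
Mark C: refs=E C A, marked=C
Mark E: refs=C, marked=C E
Mark A: refs=E null, marked=A C E
Unmarked (collected): B D F

Answer: B D F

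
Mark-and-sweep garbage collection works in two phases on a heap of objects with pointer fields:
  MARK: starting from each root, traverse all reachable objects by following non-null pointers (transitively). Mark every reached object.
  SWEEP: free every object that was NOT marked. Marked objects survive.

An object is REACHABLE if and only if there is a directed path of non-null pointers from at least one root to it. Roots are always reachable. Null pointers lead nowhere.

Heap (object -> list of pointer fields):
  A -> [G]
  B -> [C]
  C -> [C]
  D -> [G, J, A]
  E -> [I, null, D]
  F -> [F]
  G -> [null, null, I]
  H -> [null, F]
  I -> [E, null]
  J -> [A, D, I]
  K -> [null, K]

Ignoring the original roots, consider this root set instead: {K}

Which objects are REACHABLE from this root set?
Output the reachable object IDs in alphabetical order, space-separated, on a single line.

Roots: K
Mark K: refs=null K, marked=K
Unmarked (collected): A B C D E F G H I J

Answer: K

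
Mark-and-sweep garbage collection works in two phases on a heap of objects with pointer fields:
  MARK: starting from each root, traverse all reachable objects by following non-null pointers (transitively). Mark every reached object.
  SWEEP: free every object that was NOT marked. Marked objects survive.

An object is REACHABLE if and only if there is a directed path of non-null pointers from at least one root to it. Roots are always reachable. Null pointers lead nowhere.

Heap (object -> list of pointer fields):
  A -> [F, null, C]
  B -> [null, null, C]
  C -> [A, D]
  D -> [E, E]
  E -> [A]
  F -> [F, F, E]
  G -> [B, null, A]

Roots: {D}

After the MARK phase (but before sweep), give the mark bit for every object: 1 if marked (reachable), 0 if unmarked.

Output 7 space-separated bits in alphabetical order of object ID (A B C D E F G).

Answer: 1 0 1 1 1 1 0

Derivation:
Roots: D
Mark D: refs=E E, marked=D
Mark E: refs=A, marked=D E
Mark A: refs=F null C, marked=A D E
Mark F: refs=F F E, marked=A D E F
Mark C: refs=A D, marked=A C D E F
Unmarked (collected): B G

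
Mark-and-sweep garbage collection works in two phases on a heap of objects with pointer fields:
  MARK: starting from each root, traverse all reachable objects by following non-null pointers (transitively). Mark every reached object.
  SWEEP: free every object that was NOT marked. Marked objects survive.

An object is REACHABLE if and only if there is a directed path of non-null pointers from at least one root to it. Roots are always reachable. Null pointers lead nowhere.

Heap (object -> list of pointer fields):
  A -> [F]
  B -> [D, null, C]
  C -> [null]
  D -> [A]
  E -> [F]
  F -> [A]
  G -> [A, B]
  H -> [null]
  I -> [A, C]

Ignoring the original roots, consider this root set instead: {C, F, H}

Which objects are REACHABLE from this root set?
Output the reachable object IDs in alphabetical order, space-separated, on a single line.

Answer: A C F H

Derivation:
Roots: C F H
Mark C: refs=null, marked=C
Mark F: refs=A, marked=C F
Mark H: refs=null, marked=C F H
Mark A: refs=F, marked=A C F H
Unmarked (collected): B D E G I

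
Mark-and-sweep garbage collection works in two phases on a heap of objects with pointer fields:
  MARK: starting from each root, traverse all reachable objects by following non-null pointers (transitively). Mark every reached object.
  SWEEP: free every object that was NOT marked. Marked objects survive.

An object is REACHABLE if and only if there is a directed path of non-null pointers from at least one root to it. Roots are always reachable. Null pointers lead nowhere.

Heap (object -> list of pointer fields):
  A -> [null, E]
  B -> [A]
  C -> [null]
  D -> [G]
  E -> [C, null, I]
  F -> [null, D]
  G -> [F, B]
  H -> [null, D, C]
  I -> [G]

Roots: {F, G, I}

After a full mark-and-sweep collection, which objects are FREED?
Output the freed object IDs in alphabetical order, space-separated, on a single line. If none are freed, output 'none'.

Answer: H

Derivation:
Roots: F G I
Mark F: refs=null D, marked=F
Mark G: refs=F B, marked=F G
Mark I: refs=G, marked=F G I
Mark D: refs=G, marked=D F G I
Mark B: refs=A, marked=B D F G I
Mark A: refs=null E, marked=A B D F G I
Mark E: refs=C null I, marked=A B D E F G I
Mark C: refs=null, marked=A B C D E F G I
Unmarked (collected): H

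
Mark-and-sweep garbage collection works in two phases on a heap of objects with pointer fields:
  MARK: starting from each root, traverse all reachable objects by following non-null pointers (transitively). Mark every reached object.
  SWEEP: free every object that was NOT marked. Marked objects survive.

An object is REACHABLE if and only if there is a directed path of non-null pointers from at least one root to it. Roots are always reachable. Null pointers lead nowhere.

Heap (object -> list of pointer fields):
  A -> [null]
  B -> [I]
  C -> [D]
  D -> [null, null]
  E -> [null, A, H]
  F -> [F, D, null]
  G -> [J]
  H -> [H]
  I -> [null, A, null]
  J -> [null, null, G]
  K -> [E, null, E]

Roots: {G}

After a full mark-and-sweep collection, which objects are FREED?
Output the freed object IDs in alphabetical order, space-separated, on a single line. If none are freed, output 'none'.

Answer: A B C D E F H I K

Derivation:
Roots: G
Mark G: refs=J, marked=G
Mark J: refs=null null G, marked=G J
Unmarked (collected): A B C D E F H I K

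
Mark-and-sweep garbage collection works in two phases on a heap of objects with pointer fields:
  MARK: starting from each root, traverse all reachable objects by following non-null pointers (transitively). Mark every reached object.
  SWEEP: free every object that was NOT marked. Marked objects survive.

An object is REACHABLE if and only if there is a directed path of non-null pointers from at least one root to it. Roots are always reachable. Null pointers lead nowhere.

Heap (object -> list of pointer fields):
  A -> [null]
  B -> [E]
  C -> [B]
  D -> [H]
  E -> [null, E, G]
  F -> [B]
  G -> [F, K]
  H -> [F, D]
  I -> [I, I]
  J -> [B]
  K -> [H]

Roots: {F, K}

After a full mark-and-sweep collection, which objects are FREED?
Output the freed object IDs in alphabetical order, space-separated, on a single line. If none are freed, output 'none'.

Roots: F K
Mark F: refs=B, marked=F
Mark K: refs=H, marked=F K
Mark B: refs=E, marked=B F K
Mark H: refs=F D, marked=B F H K
Mark E: refs=null E G, marked=B E F H K
Mark D: refs=H, marked=B D E F H K
Mark G: refs=F K, marked=B D E F G H K
Unmarked (collected): A C I J

Answer: A C I J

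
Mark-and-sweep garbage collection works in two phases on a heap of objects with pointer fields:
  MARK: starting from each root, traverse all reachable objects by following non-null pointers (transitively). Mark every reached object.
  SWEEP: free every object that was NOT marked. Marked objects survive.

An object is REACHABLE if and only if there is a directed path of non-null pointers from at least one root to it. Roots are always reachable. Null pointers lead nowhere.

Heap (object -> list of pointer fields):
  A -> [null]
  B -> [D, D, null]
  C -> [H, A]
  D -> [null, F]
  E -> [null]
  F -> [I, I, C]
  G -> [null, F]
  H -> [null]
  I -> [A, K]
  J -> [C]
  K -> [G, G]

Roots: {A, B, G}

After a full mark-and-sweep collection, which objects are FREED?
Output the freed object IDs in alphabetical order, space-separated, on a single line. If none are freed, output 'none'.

Roots: A B G
Mark A: refs=null, marked=A
Mark B: refs=D D null, marked=A B
Mark G: refs=null F, marked=A B G
Mark D: refs=null F, marked=A B D G
Mark F: refs=I I C, marked=A B D F G
Mark I: refs=A K, marked=A B D F G I
Mark C: refs=H A, marked=A B C D F G I
Mark K: refs=G G, marked=A B C D F G I K
Mark H: refs=null, marked=A B C D F G H I K
Unmarked (collected): E J

Answer: E J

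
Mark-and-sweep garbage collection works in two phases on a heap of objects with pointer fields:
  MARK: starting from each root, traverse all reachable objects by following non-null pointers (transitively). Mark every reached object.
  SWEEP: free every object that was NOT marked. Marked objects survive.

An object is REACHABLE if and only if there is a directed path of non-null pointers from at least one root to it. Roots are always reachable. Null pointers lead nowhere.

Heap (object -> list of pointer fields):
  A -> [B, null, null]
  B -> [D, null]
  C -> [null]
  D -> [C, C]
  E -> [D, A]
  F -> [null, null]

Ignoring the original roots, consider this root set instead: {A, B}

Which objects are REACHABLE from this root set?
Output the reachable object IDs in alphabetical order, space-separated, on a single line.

Answer: A B C D

Derivation:
Roots: A B
Mark A: refs=B null null, marked=A
Mark B: refs=D null, marked=A B
Mark D: refs=C C, marked=A B D
Mark C: refs=null, marked=A B C D
Unmarked (collected): E F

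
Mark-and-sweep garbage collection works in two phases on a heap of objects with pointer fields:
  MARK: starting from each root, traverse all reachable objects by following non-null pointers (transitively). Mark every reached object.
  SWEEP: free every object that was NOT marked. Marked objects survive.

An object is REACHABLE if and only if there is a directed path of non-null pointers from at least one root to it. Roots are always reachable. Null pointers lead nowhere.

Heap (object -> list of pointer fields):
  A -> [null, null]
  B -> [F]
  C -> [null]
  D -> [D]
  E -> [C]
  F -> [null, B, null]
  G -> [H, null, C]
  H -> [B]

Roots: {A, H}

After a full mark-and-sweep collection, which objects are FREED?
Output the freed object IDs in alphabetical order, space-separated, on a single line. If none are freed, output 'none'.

Roots: A H
Mark A: refs=null null, marked=A
Mark H: refs=B, marked=A H
Mark B: refs=F, marked=A B H
Mark F: refs=null B null, marked=A B F H
Unmarked (collected): C D E G

Answer: C D E G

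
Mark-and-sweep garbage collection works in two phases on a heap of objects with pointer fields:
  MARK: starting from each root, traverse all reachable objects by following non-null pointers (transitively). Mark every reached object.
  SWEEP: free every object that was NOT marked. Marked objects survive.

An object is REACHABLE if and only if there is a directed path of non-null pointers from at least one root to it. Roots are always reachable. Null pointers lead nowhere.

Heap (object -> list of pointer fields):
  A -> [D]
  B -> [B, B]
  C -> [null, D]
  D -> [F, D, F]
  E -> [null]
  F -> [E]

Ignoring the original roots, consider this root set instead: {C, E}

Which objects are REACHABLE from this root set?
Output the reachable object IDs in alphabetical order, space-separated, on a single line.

Answer: C D E F

Derivation:
Roots: C E
Mark C: refs=null D, marked=C
Mark E: refs=null, marked=C E
Mark D: refs=F D F, marked=C D E
Mark F: refs=E, marked=C D E F
Unmarked (collected): A B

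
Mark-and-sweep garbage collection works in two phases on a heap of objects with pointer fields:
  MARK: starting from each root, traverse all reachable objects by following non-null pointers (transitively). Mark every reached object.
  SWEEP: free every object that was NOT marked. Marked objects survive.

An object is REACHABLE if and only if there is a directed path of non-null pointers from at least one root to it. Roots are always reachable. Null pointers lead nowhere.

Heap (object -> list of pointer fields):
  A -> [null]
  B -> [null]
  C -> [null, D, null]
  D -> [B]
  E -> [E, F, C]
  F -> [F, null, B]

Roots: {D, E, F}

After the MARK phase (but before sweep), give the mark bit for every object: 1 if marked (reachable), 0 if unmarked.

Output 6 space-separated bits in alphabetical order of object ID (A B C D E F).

Answer: 0 1 1 1 1 1

Derivation:
Roots: D E F
Mark D: refs=B, marked=D
Mark E: refs=E F C, marked=D E
Mark F: refs=F null B, marked=D E F
Mark B: refs=null, marked=B D E F
Mark C: refs=null D null, marked=B C D E F
Unmarked (collected): A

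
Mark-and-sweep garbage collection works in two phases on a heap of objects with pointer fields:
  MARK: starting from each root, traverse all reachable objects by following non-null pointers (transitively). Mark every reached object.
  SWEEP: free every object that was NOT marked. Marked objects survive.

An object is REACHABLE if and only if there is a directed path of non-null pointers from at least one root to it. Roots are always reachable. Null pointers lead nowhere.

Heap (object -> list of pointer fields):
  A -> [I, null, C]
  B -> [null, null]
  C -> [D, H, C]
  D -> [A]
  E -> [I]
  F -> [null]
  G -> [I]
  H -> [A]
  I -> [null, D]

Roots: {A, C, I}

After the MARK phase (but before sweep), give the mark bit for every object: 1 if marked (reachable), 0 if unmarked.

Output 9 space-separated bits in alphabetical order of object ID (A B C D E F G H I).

Answer: 1 0 1 1 0 0 0 1 1

Derivation:
Roots: A C I
Mark A: refs=I null C, marked=A
Mark C: refs=D H C, marked=A C
Mark I: refs=null D, marked=A C I
Mark D: refs=A, marked=A C D I
Mark H: refs=A, marked=A C D H I
Unmarked (collected): B E F G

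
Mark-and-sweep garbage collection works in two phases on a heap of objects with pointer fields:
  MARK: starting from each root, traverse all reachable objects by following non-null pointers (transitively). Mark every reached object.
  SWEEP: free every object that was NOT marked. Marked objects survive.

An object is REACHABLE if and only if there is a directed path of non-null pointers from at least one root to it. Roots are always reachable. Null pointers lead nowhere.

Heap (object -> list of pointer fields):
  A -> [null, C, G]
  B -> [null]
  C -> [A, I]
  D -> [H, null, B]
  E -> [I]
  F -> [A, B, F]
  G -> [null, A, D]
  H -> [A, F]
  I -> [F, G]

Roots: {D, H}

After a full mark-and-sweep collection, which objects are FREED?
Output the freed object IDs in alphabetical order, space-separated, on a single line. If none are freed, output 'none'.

Roots: D H
Mark D: refs=H null B, marked=D
Mark H: refs=A F, marked=D H
Mark B: refs=null, marked=B D H
Mark A: refs=null C G, marked=A B D H
Mark F: refs=A B F, marked=A B D F H
Mark C: refs=A I, marked=A B C D F H
Mark G: refs=null A D, marked=A B C D F G H
Mark I: refs=F G, marked=A B C D F G H I
Unmarked (collected): E

Answer: E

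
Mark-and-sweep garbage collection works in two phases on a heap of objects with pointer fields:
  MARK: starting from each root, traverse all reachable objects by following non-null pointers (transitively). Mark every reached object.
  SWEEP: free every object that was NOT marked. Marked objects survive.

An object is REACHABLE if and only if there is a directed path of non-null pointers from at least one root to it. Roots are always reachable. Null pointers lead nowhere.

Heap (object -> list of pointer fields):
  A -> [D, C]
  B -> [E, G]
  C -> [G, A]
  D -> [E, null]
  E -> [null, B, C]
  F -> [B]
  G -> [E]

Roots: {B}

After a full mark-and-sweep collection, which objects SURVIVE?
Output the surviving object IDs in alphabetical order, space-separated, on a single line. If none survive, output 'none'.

Roots: B
Mark B: refs=E G, marked=B
Mark E: refs=null B C, marked=B E
Mark G: refs=E, marked=B E G
Mark C: refs=G A, marked=B C E G
Mark A: refs=D C, marked=A B C E G
Mark D: refs=E null, marked=A B C D E G
Unmarked (collected): F

Answer: A B C D E G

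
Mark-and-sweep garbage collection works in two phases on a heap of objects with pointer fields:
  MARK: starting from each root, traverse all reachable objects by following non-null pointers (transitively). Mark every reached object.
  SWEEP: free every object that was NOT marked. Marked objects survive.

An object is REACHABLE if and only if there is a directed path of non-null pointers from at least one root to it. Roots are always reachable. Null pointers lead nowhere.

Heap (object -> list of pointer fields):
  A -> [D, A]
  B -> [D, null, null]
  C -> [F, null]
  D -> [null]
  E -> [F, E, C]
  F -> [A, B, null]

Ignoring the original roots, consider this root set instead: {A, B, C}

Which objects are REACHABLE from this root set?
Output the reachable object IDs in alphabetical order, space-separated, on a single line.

Roots: A B C
Mark A: refs=D A, marked=A
Mark B: refs=D null null, marked=A B
Mark C: refs=F null, marked=A B C
Mark D: refs=null, marked=A B C D
Mark F: refs=A B null, marked=A B C D F
Unmarked (collected): E

Answer: A B C D F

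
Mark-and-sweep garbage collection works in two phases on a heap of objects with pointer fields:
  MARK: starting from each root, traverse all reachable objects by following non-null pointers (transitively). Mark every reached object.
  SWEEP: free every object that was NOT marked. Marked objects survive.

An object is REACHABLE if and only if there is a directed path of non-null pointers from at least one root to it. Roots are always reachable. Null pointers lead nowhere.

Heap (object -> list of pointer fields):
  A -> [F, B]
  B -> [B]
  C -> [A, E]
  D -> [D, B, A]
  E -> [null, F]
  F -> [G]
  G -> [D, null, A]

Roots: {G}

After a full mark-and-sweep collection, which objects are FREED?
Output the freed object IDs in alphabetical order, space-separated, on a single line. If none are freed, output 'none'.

Answer: C E

Derivation:
Roots: G
Mark G: refs=D null A, marked=G
Mark D: refs=D B A, marked=D G
Mark A: refs=F B, marked=A D G
Mark B: refs=B, marked=A B D G
Mark F: refs=G, marked=A B D F G
Unmarked (collected): C E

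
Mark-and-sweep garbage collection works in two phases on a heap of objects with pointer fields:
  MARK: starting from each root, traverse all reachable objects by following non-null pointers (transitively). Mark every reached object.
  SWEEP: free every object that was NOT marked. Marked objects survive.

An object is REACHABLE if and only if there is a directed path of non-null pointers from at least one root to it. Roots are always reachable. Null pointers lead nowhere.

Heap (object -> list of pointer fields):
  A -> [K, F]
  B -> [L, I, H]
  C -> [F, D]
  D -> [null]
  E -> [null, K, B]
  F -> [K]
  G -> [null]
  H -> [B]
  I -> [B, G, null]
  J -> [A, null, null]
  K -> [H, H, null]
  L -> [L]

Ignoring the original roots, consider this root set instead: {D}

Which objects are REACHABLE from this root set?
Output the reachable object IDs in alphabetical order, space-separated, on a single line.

Roots: D
Mark D: refs=null, marked=D
Unmarked (collected): A B C E F G H I J K L

Answer: D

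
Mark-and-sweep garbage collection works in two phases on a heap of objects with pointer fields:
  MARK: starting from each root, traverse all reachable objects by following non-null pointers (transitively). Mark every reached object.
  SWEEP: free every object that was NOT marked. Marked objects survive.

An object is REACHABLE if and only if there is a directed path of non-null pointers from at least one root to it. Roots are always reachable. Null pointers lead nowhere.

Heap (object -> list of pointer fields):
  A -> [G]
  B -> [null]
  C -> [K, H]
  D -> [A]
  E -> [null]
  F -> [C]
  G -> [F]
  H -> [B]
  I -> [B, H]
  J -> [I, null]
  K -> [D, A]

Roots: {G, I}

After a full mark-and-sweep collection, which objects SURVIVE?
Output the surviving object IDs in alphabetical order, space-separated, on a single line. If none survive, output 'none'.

Answer: A B C D F G H I K

Derivation:
Roots: G I
Mark G: refs=F, marked=G
Mark I: refs=B H, marked=G I
Mark F: refs=C, marked=F G I
Mark B: refs=null, marked=B F G I
Mark H: refs=B, marked=B F G H I
Mark C: refs=K H, marked=B C F G H I
Mark K: refs=D A, marked=B C F G H I K
Mark D: refs=A, marked=B C D F G H I K
Mark A: refs=G, marked=A B C D F G H I K
Unmarked (collected): E J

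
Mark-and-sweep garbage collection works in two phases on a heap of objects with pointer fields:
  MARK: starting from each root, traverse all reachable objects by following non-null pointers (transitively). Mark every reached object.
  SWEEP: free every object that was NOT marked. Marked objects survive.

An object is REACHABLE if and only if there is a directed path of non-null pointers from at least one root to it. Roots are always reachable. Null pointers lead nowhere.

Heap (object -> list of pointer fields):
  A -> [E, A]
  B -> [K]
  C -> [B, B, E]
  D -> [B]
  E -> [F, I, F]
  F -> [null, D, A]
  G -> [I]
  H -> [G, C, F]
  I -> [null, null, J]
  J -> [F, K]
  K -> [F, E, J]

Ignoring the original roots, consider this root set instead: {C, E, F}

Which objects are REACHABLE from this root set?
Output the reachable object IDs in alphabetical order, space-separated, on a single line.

Roots: C E F
Mark C: refs=B B E, marked=C
Mark E: refs=F I F, marked=C E
Mark F: refs=null D A, marked=C E F
Mark B: refs=K, marked=B C E F
Mark I: refs=null null J, marked=B C E F I
Mark D: refs=B, marked=B C D E F I
Mark A: refs=E A, marked=A B C D E F I
Mark K: refs=F E J, marked=A B C D E F I K
Mark J: refs=F K, marked=A B C D E F I J K
Unmarked (collected): G H

Answer: A B C D E F I J K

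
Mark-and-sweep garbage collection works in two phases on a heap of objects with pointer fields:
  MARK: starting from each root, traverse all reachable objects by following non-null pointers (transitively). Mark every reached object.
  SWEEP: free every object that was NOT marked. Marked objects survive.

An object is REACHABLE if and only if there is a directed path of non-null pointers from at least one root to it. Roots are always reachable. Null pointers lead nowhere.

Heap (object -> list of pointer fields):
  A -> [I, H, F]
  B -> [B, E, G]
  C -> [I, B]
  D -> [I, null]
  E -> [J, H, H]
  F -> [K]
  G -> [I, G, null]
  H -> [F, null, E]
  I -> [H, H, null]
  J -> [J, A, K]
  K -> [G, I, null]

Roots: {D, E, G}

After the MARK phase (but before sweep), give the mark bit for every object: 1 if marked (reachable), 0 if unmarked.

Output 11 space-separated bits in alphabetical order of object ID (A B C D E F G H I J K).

Roots: D E G
Mark D: refs=I null, marked=D
Mark E: refs=J H H, marked=D E
Mark G: refs=I G null, marked=D E G
Mark I: refs=H H null, marked=D E G I
Mark J: refs=J A K, marked=D E G I J
Mark H: refs=F null E, marked=D E G H I J
Mark A: refs=I H F, marked=A D E G H I J
Mark K: refs=G I null, marked=A D E G H I J K
Mark F: refs=K, marked=A D E F G H I J K
Unmarked (collected): B C

Answer: 1 0 0 1 1 1 1 1 1 1 1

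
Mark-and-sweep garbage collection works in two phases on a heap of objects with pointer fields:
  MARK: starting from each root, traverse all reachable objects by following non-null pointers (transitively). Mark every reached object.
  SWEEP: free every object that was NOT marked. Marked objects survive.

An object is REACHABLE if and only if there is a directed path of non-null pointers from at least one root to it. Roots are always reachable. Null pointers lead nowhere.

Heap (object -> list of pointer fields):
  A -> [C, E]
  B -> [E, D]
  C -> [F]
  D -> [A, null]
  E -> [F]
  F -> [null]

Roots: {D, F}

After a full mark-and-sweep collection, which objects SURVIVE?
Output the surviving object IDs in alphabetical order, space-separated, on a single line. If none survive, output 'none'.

Answer: A C D E F

Derivation:
Roots: D F
Mark D: refs=A null, marked=D
Mark F: refs=null, marked=D F
Mark A: refs=C E, marked=A D F
Mark C: refs=F, marked=A C D F
Mark E: refs=F, marked=A C D E F
Unmarked (collected): B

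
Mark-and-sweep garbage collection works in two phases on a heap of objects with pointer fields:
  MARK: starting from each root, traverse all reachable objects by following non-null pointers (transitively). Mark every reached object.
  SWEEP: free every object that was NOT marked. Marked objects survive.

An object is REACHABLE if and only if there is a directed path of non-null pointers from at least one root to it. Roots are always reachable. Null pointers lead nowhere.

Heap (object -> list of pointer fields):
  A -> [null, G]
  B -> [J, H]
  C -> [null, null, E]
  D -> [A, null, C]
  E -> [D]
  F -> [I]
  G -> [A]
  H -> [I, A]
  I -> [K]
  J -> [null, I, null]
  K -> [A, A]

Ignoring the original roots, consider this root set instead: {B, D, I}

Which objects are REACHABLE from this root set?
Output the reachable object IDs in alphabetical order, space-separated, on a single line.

Roots: B D I
Mark B: refs=J H, marked=B
Mark D: refs=A null C, marked=B D
Mark I: refs=K, marked=B D I
Mark J: refs=null I null, marked=B D I J
Mark H: refs=I A, marked=B D H I J
Mark A: refs=null G, marked=A B D H I J
Mark C: refs=null null E, marked=A B C D H I J
Mark K: refs=A A, marked=A B C D H I J K
Mark G: refs=A, marked=A B C D G H I J K
Mark E: refs=D, marked=A B C D E G H I J K
Unmarked (collected): F

Answer: A B C D E G H I J K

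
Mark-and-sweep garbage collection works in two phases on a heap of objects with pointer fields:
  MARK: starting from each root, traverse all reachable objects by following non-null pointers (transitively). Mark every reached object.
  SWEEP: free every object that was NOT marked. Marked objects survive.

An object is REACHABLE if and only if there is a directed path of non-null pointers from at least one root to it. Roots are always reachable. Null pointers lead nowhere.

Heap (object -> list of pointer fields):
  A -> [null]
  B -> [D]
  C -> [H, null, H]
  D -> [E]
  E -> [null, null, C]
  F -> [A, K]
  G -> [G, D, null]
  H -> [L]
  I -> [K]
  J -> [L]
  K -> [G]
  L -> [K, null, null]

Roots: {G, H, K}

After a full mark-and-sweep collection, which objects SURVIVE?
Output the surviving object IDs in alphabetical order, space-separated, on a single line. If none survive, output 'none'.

Answer: C D E G H K L

Derivation:
Roots: G H K
Mark G: refs=G D null, marked=G
Mark H: refs=L, marked=G H
Mark K: refs=G, marked=G H K
Mark D: refs=E, marked=D G H K
Mark L: refs=K null null, marked=D G H K L
Mark E: refs=null null C, marked=D E G H K L
Mark C: refs=H null H, marked=C D E G H K L
Unmarked (collected): A B F I J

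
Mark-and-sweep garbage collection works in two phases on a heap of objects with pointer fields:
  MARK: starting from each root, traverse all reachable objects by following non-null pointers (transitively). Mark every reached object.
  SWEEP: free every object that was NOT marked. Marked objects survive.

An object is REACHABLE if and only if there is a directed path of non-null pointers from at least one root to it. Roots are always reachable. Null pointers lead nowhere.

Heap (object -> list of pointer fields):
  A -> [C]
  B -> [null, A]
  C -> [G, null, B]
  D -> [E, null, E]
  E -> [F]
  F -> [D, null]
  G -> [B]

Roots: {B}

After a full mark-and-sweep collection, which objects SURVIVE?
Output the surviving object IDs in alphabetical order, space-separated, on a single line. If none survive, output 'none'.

Answer: A B C G

Derivation:
Roots: B
Mark B: refs=null A, marked=B
Mark A: refs=C, marked=A B
Mark C: refs=G null B, marked=A B C
Mark G: refs=B, marked=A B C G
Unmarked (collected): D E F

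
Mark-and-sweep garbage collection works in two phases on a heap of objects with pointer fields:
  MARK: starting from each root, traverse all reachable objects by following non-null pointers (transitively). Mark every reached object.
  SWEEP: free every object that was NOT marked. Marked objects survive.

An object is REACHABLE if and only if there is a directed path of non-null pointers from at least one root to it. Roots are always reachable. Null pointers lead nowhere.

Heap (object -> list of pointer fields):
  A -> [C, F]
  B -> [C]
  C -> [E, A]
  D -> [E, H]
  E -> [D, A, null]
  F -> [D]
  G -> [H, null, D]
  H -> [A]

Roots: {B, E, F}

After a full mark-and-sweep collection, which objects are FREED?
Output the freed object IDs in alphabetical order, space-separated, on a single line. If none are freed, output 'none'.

Roots: B E F
Mark B: refs=C, marked=B
Mark E: refs=D A null, marked=B E
Mark F: refs=D, marked=B E F
Mark C: refs=E A, marked=B C E F
Mark D: refs=E H, marked=B C D E F
Mark A: refs=C F, marked=A B C D E F
Mark H: refs=A, marked=A B C D E F H
Unmarked (collected): G

Answer: G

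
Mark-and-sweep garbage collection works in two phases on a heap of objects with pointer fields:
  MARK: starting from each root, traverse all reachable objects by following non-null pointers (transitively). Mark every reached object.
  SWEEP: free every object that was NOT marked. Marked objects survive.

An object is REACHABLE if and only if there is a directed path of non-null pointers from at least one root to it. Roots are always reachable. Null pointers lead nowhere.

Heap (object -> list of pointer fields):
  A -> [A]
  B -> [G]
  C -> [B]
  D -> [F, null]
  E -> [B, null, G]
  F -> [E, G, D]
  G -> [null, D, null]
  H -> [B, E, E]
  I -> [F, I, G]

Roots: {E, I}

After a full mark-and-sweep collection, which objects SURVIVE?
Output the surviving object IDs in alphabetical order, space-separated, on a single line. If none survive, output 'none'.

Roots: E I
Mark E: refs=B null G, marked=E
Mark I: refs=F I G, marked=E I
Mark B: refs=G, marked=B E I
Mark G: refs=null D null, marked=B E G I
Mark F: refs=E G D, marked=B E F G I
Mark D: refs=F null, marked=B D E F G I
Unmarked (collected): A C H

Answer: B D E F G I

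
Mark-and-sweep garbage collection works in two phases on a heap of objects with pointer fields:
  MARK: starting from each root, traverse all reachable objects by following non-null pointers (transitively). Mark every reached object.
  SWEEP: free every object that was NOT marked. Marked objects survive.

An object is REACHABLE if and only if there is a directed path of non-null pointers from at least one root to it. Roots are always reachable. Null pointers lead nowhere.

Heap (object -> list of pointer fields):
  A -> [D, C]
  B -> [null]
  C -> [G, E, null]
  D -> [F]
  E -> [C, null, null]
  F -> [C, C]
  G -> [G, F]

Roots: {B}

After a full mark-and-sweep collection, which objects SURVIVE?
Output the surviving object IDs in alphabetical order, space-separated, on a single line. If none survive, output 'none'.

Roots: B
Mark B: refs=null, marked=B
Unmarked (collected): A C D E F G

Answer: B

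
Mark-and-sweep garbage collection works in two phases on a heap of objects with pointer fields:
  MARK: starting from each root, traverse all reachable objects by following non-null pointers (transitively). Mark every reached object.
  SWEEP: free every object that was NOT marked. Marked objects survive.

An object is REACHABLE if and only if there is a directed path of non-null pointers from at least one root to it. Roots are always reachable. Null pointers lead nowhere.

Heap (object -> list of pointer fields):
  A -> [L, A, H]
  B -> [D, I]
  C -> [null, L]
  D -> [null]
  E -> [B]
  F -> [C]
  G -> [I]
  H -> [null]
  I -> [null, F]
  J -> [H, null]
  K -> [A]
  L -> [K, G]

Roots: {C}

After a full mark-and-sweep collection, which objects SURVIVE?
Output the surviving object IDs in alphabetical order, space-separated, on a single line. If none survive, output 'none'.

Answer: A C F G H I K L

Derivation:
Roots: C
Mark C: refs=null L, marked=C
Mark L: refs=K G, marked=C L
Mark K: refs=A, marked=C K L
Mark G: refs=I, marked=C G K L
Mark A: refs=L A H, marked=A C G K L
Mark I: refs=null F, marked=A C G I K L
Mark H: refs=null, marked=A C G H I K L
Mark F: refs=C, marked=A C F G H I K L
Unmarked (collected): B D E J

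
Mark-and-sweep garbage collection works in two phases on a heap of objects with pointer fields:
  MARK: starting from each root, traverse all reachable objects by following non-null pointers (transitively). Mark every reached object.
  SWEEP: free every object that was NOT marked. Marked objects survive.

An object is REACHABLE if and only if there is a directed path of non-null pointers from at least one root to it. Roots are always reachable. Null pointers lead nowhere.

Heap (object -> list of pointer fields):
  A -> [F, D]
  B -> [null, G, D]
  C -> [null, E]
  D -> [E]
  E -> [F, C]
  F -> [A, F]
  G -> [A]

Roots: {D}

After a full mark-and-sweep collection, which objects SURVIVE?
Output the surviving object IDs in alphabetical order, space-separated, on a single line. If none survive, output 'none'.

Answer: A C D E F

Derivation:
Roots: D
Mark D: refs=E, marked=D
Mark E: refs=F C, marked=D E
Mark F: refs=A F, marked=D E F
Mark C: refs=null E, marked=C D E F
Mark A: refs=F D, marked=A C D E F
Unmarked (collected): B G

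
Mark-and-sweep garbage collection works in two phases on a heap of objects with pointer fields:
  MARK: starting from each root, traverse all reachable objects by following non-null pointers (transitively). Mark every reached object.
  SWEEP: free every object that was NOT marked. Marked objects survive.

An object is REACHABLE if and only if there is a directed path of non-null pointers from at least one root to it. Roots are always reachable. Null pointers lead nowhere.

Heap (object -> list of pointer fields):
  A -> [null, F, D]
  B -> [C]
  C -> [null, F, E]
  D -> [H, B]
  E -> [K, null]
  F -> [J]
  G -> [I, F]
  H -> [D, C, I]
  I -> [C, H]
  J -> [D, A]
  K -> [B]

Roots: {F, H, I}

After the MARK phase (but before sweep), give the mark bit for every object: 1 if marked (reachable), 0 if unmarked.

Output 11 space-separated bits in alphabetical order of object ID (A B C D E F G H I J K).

Roots: F H I
Mark F: refs=J, marked=F
Mark H: refs=D C I, marked=F H
Mark I: refs=C H, marked=F H I
Mark J: refs=D A, marked=F H I J
Mark D: refs=H B, marked=D F H I J
Mark C: refs=null F E, marked=C D F H I J
Mark A: refs=null F D, marked=A C D F H I J
Mark B: refs=C, marked=A B C D F H I J
Mark E: refs=K null, marked=A B C D E F H I J
Mark K: refs=B, marked=A B C D E F H I J K
Unmarked (collected): G

Answer: 1 1 1 1 1 1 0 1 1 1 1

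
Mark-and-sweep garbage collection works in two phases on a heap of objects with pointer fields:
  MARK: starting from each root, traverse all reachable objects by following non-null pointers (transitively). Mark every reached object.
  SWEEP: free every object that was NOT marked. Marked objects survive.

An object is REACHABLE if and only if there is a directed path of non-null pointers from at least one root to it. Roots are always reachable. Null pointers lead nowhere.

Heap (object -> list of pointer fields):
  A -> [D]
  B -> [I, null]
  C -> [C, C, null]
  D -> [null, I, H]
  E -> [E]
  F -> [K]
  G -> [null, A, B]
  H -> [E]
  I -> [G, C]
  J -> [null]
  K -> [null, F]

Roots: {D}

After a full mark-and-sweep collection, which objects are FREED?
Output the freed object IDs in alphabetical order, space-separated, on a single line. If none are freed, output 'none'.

Answer: F J K

Derivation:
Roots: D
Mark D: refs=null I H, marked=D
Mark I: refs=G C, marked=D I
Mark H: refs=E, marked=D H I
Mark G: refs=null A B, marked=D G H I
Mark C: refs=C C null, marked=C D G H I
Mark E: refs=E, marked=C D E G H I
Mark A: refs=D, marked=A C D E G H I
Mark B: refs=I null, marked=A B C D E G H I
Unmarked (collected): F J K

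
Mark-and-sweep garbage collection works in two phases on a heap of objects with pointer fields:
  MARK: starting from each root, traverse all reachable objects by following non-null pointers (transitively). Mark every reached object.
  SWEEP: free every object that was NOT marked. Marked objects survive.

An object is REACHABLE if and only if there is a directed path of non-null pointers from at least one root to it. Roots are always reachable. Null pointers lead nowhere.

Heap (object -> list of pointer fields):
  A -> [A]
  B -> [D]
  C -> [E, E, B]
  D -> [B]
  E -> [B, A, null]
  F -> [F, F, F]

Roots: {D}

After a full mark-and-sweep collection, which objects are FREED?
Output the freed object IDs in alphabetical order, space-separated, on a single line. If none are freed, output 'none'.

Answer: A C E F

Derivation:
Roots: D
Mark D: refs=B, marked=D
Mark B: refs=D, marked=B D
Unmarked (collected): A C E F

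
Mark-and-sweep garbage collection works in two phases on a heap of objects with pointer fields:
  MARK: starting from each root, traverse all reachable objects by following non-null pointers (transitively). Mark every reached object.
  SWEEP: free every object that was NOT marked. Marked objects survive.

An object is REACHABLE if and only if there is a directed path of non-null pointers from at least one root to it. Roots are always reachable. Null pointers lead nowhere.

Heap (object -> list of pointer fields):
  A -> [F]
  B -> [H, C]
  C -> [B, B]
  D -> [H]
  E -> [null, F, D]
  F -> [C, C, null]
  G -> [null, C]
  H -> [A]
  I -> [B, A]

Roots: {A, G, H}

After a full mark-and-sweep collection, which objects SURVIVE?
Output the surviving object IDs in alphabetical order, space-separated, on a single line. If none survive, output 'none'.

Roots: A G H
Mark A: refs=F, marked=A
Mark G: refs=null C, marked=A G
Mark H: refs=A, marked=A G H
Mark F: refs=C C null, marked=A F G H
Mark C: refs=B B, marked=A C F G H
Mark B: refs=H C, marked=A B C F G H
Unmarked (collected): D E I

Answer: A B C F G H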